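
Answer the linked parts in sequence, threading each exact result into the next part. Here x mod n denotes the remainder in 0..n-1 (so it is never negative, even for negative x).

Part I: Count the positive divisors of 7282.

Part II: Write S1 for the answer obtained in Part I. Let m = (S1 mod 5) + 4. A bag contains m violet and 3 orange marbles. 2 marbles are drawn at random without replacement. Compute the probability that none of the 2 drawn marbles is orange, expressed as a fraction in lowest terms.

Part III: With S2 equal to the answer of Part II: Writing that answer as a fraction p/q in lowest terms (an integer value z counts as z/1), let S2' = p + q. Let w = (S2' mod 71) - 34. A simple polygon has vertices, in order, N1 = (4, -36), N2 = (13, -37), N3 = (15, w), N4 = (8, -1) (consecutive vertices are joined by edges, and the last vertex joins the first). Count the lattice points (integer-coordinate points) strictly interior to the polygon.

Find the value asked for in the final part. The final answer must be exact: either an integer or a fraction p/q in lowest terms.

Part I: 7282 = 2 * 11 * 331; number of divisors = (1+1) * (1+1) * (1+1) = 8; answer 8
Part II: S1 = 8; m = 7; total draws C(10,2) = 45; favorable C(7,2) = 21; P = 7/15; answer 7/15
Part III: S2 = 7/15; threaded value p + q = 22; w = -12; cross terms: (4*-37 - 13*-36)=320, (13*-12 - 15*-37)=399, (15*-1 - 8*-12)=81, (8*-36 - 4*-1)=-284; twice the area = |516| = 516; area = 258; boundary points = 1 + 1 + 1 + 1 = 4; strictly interior points = area - boundary/2 + 1 = 257; answer 257

257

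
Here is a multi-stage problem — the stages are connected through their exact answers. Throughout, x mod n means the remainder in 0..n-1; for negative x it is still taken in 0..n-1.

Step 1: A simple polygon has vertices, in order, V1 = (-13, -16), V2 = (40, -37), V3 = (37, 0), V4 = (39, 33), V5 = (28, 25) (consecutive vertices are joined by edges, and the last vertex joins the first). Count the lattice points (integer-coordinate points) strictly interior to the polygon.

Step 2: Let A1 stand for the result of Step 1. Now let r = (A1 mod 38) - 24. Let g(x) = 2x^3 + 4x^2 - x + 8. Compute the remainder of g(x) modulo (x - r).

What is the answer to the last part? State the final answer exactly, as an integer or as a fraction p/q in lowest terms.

Step 1: cross terms: (-13*-37 - 40*-16)=1121, (40*0 - 37*-37)=1369, (37*33 - 39*0)=1221, (39*25 - 28*33)=51, (28*-16 - -13*25)=-123; twice the area = |3639| = 3639; area = 3639/2; boundary points = 1 + 1 + 1 + 1 + 41 = 45; strictly interior points = area - boundary/2 + 1 = 1798; answer 1798
Step 2: A1 = 1798; r = -12; remainder = value at the root: 2*(-12)^3 + 4*(-12)^2 - 1*(-12)^1 + 8 = (-3456) + (576) + (12) + (8) = -2860; answer -2860

-2860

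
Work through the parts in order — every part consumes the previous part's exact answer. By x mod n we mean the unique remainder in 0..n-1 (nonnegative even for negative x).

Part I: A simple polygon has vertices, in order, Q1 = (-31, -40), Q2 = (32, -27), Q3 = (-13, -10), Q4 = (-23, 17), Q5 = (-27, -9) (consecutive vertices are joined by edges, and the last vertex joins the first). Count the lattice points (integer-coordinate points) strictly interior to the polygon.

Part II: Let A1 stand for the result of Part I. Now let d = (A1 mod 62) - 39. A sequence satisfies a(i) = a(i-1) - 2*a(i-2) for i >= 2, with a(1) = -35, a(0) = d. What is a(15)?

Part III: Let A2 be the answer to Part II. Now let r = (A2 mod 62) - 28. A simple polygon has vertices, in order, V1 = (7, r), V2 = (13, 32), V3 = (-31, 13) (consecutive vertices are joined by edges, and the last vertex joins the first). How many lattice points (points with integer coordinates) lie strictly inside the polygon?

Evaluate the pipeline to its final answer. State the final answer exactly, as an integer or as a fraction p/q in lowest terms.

624

Part I: cross terms: (-31*-27 - 32*-40)=2117, (32*-10 - -13*-27)=-671, (-13*17 - -23*-10)=-451, (-23*-9 - -27*17)=666, (-27*-40 - -31*-9)=801; twice the area = |2462| = 2462; area = 1231; boundary points = 1 + 1 + 1 + 2 + 1 = 6; strictly interior points = area - boundary/2 + 1 = 1229; answer 1229
Part II: A1 = 1229; d = 12; a(2) = 1*(-35) - 2*(12) = -59; iterating: a(2)=-59, a(3)=11, a(4)=129, a(5)=107, a(6)=-151, a(7)=-365, a(8)=-63, a(9)=667, a(10)=793, a(11)=-541, a(12)=-2127, a(13)=-1045, a(14)=3209, a(15)=5299; answer 5299
Part III: A2 = 5299; r = 1; cross terms: (7*32 - 13*1)=211, (13*13 - -31*32)=1161, (-31*1 - 7*13)=-122; twice the area = |1250| = 1250; area = 625; boundary points = 1 + 1 + 2 = 4; strictly interior points = area - boundary/2 + 1 = 624; answer 624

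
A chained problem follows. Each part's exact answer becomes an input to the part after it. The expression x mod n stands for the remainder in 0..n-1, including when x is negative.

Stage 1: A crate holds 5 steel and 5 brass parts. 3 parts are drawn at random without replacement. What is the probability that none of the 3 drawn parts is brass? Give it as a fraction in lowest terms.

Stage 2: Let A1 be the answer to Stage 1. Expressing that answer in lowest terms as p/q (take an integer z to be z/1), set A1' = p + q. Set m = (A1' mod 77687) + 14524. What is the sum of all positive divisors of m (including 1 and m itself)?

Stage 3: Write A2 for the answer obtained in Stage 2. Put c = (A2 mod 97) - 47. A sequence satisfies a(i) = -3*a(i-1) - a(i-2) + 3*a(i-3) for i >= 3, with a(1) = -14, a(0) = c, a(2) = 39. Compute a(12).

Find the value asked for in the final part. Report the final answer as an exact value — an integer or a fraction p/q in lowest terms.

Stage 1: total draws C(10,3) = 120; favorable C(5,3) = 10; P = 1/12; answer 1/12
Stage 2: A1 = 1/12; threaded value p + q = 13; m = 14537; 14537 is prime, so its only divisors are 1 and 14537; sigma = 1 + 14537 = 14538; answer 14538
Stage 3: A2 = 14538; c = 38; a(3) = -3*(39) - 1*(-14) + 3*(38) = 11; iterating: a(3)=11, a(4)=-114, a(5)=448, a(6)=-1197, a(7)=2801, a(8)=-5862, a(9)=11194, a(10)=-19317, a(11)=29171, a(12)=-34614; answer -34614

-34614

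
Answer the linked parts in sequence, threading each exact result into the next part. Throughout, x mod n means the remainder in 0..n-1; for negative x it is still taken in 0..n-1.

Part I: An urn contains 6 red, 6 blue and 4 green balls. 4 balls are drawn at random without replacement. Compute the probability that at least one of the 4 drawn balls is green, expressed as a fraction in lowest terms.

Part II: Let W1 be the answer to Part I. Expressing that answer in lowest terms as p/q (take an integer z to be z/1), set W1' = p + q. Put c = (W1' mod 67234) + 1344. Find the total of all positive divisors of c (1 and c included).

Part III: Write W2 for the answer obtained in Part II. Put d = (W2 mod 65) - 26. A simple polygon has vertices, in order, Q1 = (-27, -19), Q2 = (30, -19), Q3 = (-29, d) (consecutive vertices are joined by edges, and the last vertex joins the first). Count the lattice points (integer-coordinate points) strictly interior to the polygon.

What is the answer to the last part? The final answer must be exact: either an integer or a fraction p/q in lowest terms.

Part I: total draws C(16,4) = 1820; complement C(12,4) = 495; favorable 1820 - 495 = 1325; P = 265/364; answer 265/364
Part II: W1 = 265/364; threaded value p + q = 629; c = 1973; 1973 is prime, so its only divisors are 1 and 1973; sigma = 1 + 1973 = 1974; answer 1974
Part III: W2 = 1974; d = -2; cross terms: (-27*-19 - 30*-19)=1083, (30*-2 - -29*-19)=-611, (-29*-19 - -27*-2)=497; twice the area = |969| = 969; area = 969/2; boundary points = 57 + 1 + 1 = 59; strictly interior points = area - boundary/2 + 1 = 456; answer 456

456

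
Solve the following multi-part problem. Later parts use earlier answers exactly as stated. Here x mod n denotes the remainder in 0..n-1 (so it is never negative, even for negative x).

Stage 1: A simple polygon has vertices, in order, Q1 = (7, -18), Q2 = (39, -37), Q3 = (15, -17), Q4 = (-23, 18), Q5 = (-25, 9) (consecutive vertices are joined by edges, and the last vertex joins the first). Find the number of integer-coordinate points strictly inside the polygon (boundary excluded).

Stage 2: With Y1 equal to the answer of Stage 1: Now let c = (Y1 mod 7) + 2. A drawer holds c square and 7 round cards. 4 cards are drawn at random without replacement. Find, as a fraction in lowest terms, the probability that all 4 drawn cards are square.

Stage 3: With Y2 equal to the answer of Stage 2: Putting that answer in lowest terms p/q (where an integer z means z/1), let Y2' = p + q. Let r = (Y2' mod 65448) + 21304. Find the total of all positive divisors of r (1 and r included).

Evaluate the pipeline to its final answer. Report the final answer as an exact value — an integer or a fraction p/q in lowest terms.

34176

Stage 1: cross terms: (7*-37 - 39*-18)=443, (39*-17 - 15*-37)=-108, (15*18 - -23*-17)=-121, (-23*9 - -25*18)=243, (-25*-18 - 7*9)=387; twice the area = |844| = 844; area = 422; boundary points = 1 + 4 + 1 + 1 + 1 = 8; strictly interior points = area - boundary/2 + 1 = 419; answer 419
Stage 2: Y1 = 419; c = 8; total draws C(15,4) = 1365; favorable C(8,4) = 70; P = 2/39; answer 2/39
Stage 3: Y2 = 2/39; threaded value p + q = 41; r = 21345; 21345 = 3 * 5 * 1423; sigma = (1 + 3) * (1 + 5) * (1 + 1423) = 4 * 6 * 1424 = 34176; answer 34176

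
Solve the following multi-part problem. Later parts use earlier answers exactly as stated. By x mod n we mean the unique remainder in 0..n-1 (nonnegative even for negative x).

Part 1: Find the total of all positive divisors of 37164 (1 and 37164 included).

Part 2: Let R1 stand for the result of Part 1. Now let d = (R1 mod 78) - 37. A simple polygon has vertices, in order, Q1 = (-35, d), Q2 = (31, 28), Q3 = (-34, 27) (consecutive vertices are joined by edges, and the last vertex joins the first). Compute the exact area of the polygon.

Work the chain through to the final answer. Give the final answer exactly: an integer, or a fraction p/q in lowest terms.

1949/2

Part 1: 37164 = 2^2 * 3 * 19 * 163; sigma = (1 + 2 + 4) * (1 + 3) * (1 + 19) * (1 + 163) = 7 * 4 * 20 * 164 = 91840; answer 91840
Part 2: R1 = 91840; d = -3; cross terms: (-35*28 - 31*-3)=-887, (31*27 - -34*28)=1789, (-34*-3 - -35*27)=1047; twice the area = |1949| = 1949; area = 1949/2; answer 1949/2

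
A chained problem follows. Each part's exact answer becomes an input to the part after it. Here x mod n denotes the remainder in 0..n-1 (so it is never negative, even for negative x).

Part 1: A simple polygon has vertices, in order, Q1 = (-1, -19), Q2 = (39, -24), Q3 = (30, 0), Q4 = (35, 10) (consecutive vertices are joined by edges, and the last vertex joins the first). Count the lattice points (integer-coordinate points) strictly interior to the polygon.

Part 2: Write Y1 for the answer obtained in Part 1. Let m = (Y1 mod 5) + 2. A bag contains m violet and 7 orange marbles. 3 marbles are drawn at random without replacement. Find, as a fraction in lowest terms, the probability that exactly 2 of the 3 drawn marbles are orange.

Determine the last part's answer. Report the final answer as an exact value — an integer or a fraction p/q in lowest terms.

63/143

Part 1: cross terms: (-1*-24 - 39*-19)=765, (39*0 - 30*-24)=720, (30*10 - 35*0)=300, (35*-19 - -1*10)=-655; twice the area = |1130| = 1130; area = 565; boundary points = 5 + 3 + 5 + 1 = 14; strictly interior points = area - boundary/2 + 1 = 559; answer 559
Part 2: Y1 = 559; m = 6; total draws C(13,3) = 286; favorable C(7,2)*C(6,1) = 126; P = 63/143; answer 63/143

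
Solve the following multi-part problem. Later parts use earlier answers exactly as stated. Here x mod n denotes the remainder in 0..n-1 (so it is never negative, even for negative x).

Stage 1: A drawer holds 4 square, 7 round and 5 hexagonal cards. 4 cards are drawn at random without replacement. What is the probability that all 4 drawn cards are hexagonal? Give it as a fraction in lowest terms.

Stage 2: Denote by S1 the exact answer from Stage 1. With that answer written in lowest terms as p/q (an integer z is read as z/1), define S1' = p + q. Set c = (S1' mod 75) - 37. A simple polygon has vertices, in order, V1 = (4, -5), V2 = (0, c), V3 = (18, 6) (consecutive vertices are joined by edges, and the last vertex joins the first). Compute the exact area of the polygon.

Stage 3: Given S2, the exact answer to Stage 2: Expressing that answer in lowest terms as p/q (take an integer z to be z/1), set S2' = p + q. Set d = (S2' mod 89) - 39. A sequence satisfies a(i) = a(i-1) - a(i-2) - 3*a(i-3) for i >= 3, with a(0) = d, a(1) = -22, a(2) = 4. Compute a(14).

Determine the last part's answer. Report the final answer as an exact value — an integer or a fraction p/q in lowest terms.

Stage 1: total draws C(16,4) = 1820; favorable C(5,4) = 5; P = 1/364; answer 1/364
Stage 2: S1 = 1/364; threaded value p + q = 365; c = 28; cross terms: (4*28 - 0*-5)=112, (0*6 - 18*28)=-504, (18*-5 - 4*6)=-114; twice the area = |-506| = 506; area = 253; answer 253
Stage 3: S2 = 253; threaded value p + q = 254; d = 37; a(3) = 1*(4) - 1*(-22) - 3*(37) = -85; iterating: a(3)=-85, a(4)=-23, a(5)=50, a(6)=328, a(7)=347, a(8)=-131, a(9)=-1462, a(10)=-2372, a(11)=-517, a(12)=6241, a(13)=13874, a(14)=9184; answer 9184

9184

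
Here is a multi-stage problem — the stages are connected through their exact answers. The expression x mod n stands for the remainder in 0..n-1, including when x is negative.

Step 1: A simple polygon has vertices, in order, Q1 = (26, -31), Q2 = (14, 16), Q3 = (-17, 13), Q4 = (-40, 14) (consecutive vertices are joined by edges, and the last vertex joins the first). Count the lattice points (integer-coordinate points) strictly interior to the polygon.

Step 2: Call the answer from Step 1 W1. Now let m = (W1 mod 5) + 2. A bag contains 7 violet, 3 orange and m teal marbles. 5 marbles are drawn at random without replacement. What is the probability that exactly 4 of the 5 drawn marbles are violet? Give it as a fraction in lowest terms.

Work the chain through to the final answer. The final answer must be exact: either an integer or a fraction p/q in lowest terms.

Step 1: cross terms: (26*16 - 14*-31)=850, (14*13 - -17*16)=454, (-17*14 - -40*13)=282, (-40*-31 - 26*14)=876; twice the area = |2462| = 2462; area = 1231; boundary points = 1 + 1 + 1 + 3 = 6; strictly interior points = area - boundary/2 + 1 = 1229; answer 1229
Step 2: W1 = 1229; m = 6; total draws C(16,5) = 4368; favorable C(7,4)*C(9,1) = 315; P = 15/208; answer 15/208

15/208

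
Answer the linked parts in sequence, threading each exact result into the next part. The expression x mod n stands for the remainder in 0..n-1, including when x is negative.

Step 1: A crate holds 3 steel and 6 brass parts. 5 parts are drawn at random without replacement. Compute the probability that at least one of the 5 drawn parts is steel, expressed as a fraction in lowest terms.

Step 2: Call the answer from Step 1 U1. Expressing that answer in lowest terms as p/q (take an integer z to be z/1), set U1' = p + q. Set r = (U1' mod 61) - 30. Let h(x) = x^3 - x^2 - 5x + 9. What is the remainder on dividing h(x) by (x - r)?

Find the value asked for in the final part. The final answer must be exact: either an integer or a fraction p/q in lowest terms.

Step 1: total draws C(9,5) = 126; complement C(6,5) = 6; favorable 126 - 6 = 120; P = 20/21; answer 20/21
Step 2: U1 = 20/21; threaded value p + q = 41; r = 11; remainder = value at the root: 1*(11)^3 - 1*(11)^2 - 5*(11)^1 + 9 = (1331) + (-121) + (-55) + (9) = 1164; answer 1164

1164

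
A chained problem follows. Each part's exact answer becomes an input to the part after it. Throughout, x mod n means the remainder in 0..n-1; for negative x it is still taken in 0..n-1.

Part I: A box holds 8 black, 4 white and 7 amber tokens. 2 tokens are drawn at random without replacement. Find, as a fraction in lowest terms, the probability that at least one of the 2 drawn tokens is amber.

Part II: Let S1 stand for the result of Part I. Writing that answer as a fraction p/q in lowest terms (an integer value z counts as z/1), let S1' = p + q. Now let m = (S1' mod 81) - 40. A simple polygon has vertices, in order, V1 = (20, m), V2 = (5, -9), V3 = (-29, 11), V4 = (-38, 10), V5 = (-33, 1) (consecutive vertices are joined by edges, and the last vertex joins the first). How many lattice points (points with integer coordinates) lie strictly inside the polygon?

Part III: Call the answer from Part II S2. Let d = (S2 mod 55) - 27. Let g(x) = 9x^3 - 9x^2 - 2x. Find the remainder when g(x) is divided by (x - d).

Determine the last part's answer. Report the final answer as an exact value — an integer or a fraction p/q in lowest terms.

-114218

Part I: total draws C(19,2) = 171; complement C(12,2) = 66; favorable 171 - 66 = 105; P = 35/57; answer 35/57
Part II: S1 = 35/57; threaded value p + q = 92; m = -29; cross terms: (20*-9 - 5*-29)=-35, (5*11 - -29*-9)=-206, (-29*10 - -38*11)=128, (-38*1 - -33*10)=292, (-33*-29 - 20*1)=937; twice the area = |1116| = 1116; area = 558; boundary points = 5 + 2 + 1 + 1 + 1 = 10; strictly interior points = area - boundary/2 + 1 = 554; answer 554
Part III: S2 = 554; d = -23; remainder = value at the root: 9*(-23)^3 - 9*(-23)^2 - 2*(-23)^1 = (-109503) + (-4761) + (46) = -114218; answer -114218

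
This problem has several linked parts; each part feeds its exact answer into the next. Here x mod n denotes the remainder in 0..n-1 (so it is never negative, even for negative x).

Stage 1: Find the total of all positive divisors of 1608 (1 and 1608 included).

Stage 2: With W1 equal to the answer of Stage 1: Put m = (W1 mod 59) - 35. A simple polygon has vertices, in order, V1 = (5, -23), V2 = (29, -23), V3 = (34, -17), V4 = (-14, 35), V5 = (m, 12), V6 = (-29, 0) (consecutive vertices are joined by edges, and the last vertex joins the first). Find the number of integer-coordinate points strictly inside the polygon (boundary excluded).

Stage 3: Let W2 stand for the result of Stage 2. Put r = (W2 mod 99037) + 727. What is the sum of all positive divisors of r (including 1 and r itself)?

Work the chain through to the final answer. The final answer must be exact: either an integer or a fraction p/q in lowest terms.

4104

Stage 1: 1608 = 2^3 * 3 * 67; sigma = (1 + 2 + 4 + 8) * (1 + 3) * (1 + 67) = 15 * 4 * 68 = 4080; answer 4080
Stage 2: W1 = 4080; m = -26; cross terms: (5*-23 - 29*-23)=552, (29*-17 - 34*-23)=289, (34*35 - -14*-17)=952, (-14*12 - -26*35)=742, (-26*0 - -29*12)=348, (-29*-23 - 5*0)=667; twice the area = |3550| = 3550; area = 1775; boundary points = 24 + 1 + 4 + 1 + 3 + 1 = 34; strictly interior points = area - boundary/2 + 1 = 1759; answer 1759
Stage 3: W2 = 1759; r = 2486; 2486 = 2 * 11 * 113; sigma = (1 + 2) * (1 + 11) * (1 + 113) = 3 * 12 * 114 = 4104; answer 4104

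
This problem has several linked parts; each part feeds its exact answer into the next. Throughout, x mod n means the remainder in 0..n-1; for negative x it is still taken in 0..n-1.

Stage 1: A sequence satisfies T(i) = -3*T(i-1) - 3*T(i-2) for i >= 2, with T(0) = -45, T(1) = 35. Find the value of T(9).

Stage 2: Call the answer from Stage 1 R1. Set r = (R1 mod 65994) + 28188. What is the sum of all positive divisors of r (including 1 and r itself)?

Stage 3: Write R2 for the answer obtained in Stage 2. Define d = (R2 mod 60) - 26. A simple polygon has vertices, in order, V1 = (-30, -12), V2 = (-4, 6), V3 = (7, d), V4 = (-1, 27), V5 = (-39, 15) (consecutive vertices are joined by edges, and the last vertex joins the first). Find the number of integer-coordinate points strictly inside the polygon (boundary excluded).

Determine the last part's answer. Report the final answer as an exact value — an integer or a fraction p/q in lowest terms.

Stage 1: T(2) = -3*(35) - 3*(-45) = 30; iterating: T(2)=30, T(3)=-195, T(4)=495, T(5)=-900, T(6)=1215, T(7)=-945, T(8)=-810, T(9)=5265; answer 5265
Stage 2: R1 = 5265; r = 33453; 33453 = 3^4 * 7 * 59; sigma = (1 + 3 + 9 + 27 + 81) * (1 + 7) * (1 + 59) = 121 * 8 * 60 = 58080; answer 58080
Stage 3: R2 = 58080; d = -26; cross terms: (-30*6 - -4*-12)=-228, (-4*-26 - 7*6)=62, (7*27 - -1*-26)=163, (-1*15 - -39*27)=1038, (-39*-12 - -30*15)=918; twice the area = |1953| = 1953; area = 1953/2; boundary points = 2 + 1 + 1 + 2 + 9 = 15; strictly interior points = area - boundary/2 + 1 = 970; answer 970

970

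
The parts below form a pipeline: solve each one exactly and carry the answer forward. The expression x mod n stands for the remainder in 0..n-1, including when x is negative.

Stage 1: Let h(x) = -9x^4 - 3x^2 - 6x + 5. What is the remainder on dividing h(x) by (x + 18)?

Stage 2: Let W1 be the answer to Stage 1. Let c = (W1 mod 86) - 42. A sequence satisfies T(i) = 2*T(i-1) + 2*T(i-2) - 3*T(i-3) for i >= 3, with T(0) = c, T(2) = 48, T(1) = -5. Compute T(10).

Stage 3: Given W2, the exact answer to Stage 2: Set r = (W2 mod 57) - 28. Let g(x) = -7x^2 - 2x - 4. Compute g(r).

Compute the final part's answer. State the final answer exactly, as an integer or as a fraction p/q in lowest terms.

Stage 1: remainder = value at the root: -9*(-18)^4 - 3*(-18)^2 - 6*(-18)^1 + 5 = (-944784) + (-972) + (108) + (5) = -945643; answer -945643
Stage 2: W1 = -945643; c = -29; T(3) = 2*(48) + 2*(-5) - 3*(-29) = 173; iterating: T(3)=173, T(4)=457, T(5)=1116, T(6)=2627, T(7)=6115, T(8)=14136, T(9)=32621, T(10)=75169; answer 75169
Stage 3: W2 = 75169; r = 15; -7*(15)^2 - 2*(15)^1 - 4 = (-1575) + (-30) + (-4) = -1609; answer -1609

-1609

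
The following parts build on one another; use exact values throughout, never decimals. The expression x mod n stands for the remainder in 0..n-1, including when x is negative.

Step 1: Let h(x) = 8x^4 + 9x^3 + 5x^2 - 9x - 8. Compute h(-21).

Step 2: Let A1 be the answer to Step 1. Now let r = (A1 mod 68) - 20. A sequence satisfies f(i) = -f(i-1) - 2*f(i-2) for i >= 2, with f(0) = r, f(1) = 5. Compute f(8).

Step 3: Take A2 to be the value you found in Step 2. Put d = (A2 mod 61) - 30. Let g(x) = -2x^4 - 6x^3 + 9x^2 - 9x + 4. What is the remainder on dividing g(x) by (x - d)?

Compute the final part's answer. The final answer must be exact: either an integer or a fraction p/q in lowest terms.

-58474

Step 1: 8*(-21)^4 + 9*(-21)^3 + 5*(-21)^2 - 9*(-21)^1 - 8 = (1555848) + (-83349) + (2205) + (189) + (-8) = 1474885; answer 1474885
Step 2: A1 = 1474885; r = 13; f(2) = -1*(5) - 2*(13) = -31; iterating: f(2)=-31, f(3)=21, f(4)=41, f(5)=-83, f(6)=1, f(7)=165, f(8)=-167; answer -167
Step 3: A2 = -167; d = -14; remainder = value at the root: -2*(-14)^4 - 6*(-14)^3 + 9*(-14)^2 - 9*(-14)^1 + 4 = (-76832) + (16464) + (1764) + (126) + (4) = -58474; answer -58474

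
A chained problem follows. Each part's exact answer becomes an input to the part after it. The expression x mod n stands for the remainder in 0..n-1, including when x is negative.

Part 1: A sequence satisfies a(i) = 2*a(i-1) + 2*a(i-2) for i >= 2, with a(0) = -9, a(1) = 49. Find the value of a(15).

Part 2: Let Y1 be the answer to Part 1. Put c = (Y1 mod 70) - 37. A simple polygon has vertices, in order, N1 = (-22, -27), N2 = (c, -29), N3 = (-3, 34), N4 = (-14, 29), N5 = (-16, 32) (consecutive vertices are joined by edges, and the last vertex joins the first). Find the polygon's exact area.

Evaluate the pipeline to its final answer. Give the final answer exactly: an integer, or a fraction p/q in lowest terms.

Part 1: a(2) = 2*(49) + 2*(-9) = 80; iterating: a(2)=80, a(3)=258, a(4)=676, a(5)=1868, a(6)=5088, a(7)=13912, a(8)=38000, a(9)=103824, a(10)=283648, a(11)=774944, a(12)=2117184, a(13)=5784256, a(14)=15802880, a(15)=43174272; answer 43174272
Part 2: Y1 = 43174272; c = -15; cross terms: (-22*-29 - -15*-27)=233, (-15*34 - -3*-29)=-597, (-3*29 - -14*34)=389, (-14*32 - -16*29)=16, (-16*-27 - -22*32)=1136; twice the area = |1177| = 1177; area = 1177/2; answer 1177/2

1177/2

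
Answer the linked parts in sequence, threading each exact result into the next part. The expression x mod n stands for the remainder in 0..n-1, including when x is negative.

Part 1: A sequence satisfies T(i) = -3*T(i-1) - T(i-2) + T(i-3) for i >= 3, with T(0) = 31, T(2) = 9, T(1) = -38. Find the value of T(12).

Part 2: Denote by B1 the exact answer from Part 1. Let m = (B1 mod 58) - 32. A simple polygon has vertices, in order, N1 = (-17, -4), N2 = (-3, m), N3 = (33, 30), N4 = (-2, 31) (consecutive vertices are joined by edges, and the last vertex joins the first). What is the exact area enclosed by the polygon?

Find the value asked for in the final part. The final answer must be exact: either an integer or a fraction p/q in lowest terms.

Part 1: T(3) = -3*(9) - 1*(-38) + 1*(31) = 42; iterating: T(3)=42, T(4)=-173, T(5)=486, T(6)=-1243, T(7)=3070, T(8)=-7481, T(9)=18130, T(10)=-43839, T(11)=105906, T(12)=-255749; answer -255749
Part 2: B1 = -255749; m = -1; cross terms: (-17*-1 - -3*-4)=5, (-3*30 - 33*-1)=-57, (33*31 - -2*30)=1083, (-2*-4 - -17*31)=535; twice the area = |1566| = 1566; area = 783; answer 783

783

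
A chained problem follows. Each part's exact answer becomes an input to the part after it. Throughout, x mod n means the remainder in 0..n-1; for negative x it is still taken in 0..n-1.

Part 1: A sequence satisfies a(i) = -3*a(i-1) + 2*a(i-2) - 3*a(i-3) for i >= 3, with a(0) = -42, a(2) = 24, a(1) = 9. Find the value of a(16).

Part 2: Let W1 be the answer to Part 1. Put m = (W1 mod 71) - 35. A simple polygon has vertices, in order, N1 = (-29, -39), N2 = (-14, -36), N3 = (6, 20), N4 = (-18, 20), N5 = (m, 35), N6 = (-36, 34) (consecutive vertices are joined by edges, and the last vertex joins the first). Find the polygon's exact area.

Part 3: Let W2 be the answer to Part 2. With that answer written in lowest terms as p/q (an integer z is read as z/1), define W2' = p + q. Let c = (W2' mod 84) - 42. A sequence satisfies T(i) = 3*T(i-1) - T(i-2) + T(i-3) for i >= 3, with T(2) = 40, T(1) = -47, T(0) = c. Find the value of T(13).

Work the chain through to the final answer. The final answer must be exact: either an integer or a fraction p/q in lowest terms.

3902899

Part 1: a(3) = -3*(24) + 2*(9) - 3*(-42) = 72; iterating: a(3)=72, a(4)=-195, a(5)=657, a(6)=-2577, a(7)=9630, a(8)=-36015, a(9)=135036, a(10)=-506028, a(11)=1896201, a(12)=-7105767, a(13)=26627787, a(14)=-99783498, a(15)=373923369, a(16)=-1401220464; answer -1401220464
Part 2: W1 = -1401220464; m = 1; cross terms: (-29*-36 - -14*-39)=498, (-14*20 - 6*-36)=-64, (6*20 - -18*20)=480, (-18*35 - 1*20)=-650, (1*34 - -36*35)=1294, (-36*-39 - -29*34)=2390; twice the area = |3948| = 3948; area = 1974; answer 1974
Part 3: W2 = 1974; threaded value p + q = 1975; c = 1; T(3) = 3*(40) - 1*(-47) + 1*(1) = 168; iterating: T(3)=168, T(4)=417, T(5)=1123, T(6)=3120, T(7)=8654, T(8)=23965, T(9)=66361, T(10)=183772, T(11)=508920, T(12)=1409349, T(13)=3902899; answer 3902899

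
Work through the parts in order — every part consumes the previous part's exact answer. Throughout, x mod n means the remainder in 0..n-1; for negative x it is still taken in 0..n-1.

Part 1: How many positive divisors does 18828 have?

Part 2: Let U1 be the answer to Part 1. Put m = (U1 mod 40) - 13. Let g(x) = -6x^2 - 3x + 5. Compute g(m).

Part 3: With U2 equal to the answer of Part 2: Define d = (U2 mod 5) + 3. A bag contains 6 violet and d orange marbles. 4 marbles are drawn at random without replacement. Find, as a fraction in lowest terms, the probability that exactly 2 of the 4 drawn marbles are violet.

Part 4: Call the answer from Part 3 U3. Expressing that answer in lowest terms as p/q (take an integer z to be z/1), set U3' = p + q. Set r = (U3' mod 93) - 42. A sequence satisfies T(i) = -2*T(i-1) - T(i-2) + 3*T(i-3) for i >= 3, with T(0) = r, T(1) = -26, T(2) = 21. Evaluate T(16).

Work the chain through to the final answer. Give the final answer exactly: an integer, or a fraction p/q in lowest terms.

Part 1: 18828 = 2^2 * 3^2 * 523; number of divisors = (2+1) * (2+1) * (1+1) = 18; answer 18
Part 2: U1 = 18; m = 5; -6*(5)^2 - 3*(5)^1 + 5 = (-150) + (-15) + (5) = -160; answer -160
Part 3: U2 = -160; d = 3; total draws C(9,4) = 126; favorable C(6,2)*C(3,2) = 45; P = 5/14; answer 5/14
Part 4: U3 = 5/14; threaded value p + q = 19; r = -23; T(3) = -2*(21) - 1*(-26) + 3*(-23) = -85; iterating: T(3)=-85, T(4)=71, T(5)=6, T(6)=-338, T(7)=883, T(8)=-1410, T(9)=923, T(10)=2213, T(11)=-9579, T(12)=19714, T(13)=-23210, T(14)=-2031, T(15)=86414, T(16)=-240427; answer -240427

-240427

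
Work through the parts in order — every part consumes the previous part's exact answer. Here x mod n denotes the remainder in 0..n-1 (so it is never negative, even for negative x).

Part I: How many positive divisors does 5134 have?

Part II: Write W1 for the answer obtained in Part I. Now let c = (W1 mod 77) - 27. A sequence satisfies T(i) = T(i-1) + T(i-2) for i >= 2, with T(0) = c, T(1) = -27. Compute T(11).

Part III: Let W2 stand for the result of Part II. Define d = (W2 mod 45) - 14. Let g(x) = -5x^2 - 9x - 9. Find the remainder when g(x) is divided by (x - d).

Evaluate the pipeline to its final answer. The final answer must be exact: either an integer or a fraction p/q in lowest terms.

Part I: 5134 = 2 * 17 * 151; number of divisors = (1+1) * (1+1) * (1+1) = 8; answer 8
Part II: W1 = 8; c = -19; T(2) = 1*(-27) + 1*(-19) = -46; iterating: T(2)=-46, T(3)=-73, T(4)=-119, T(5)=-192, T(6)=-311, T(7)=-503, T(8)=-814, T(9)=-1317, T(10)=-2131, T(11)=-3448; answer -3448
Part III: W2 = -3448; d = 3; remainder = value at the root: -5*(3)^2 - 9*(3)^1 - 9 = (-45) + (-27) + (-9) = -81; answer -81

-81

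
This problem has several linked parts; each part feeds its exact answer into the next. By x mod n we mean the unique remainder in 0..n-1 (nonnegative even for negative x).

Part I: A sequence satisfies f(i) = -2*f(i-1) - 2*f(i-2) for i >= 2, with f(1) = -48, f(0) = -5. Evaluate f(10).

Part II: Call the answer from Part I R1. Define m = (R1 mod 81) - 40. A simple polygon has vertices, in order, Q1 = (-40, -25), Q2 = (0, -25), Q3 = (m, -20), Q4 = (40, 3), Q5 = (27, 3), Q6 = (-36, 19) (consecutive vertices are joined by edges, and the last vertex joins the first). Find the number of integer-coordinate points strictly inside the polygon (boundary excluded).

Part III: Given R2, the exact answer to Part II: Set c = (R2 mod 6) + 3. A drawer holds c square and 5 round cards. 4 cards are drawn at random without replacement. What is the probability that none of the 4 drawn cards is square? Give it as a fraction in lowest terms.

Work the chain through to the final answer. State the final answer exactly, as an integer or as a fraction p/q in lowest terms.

Part I: f(2) = -2*(-48) - 2*(-5) = 106; iterating: f(2)=106, f(3)=-116, f(4)=20, f(5)=192, f(6)=-424, f(7)=464, f(8)=-80, f(9)=-768, f(10)=1696; answer 1696
Part II: R1 = 1696; m = 36; cross terms: (-40*-25 - 0*-25)=1000, (0*-20 - 36*-25)=900, (36*3 - 40*-20)=908, (40*3 - 27*3)=39, (27*19 - -36*3)=621, (-36*-25 - -40*19)=1660; twice the area = |5128| = 5128; area = 2564; boundary points = 40 + 1 + 1 + 13 + 1 + 4 = 60; strictly interior points = area - boundary/2 + 1 = 2535; answer 2535
Part III: R2 = 2535; c = 6; total draws C(11,4) = 330; favorable C(5,4) = 5; P = 1/66; answer 1/66

1/66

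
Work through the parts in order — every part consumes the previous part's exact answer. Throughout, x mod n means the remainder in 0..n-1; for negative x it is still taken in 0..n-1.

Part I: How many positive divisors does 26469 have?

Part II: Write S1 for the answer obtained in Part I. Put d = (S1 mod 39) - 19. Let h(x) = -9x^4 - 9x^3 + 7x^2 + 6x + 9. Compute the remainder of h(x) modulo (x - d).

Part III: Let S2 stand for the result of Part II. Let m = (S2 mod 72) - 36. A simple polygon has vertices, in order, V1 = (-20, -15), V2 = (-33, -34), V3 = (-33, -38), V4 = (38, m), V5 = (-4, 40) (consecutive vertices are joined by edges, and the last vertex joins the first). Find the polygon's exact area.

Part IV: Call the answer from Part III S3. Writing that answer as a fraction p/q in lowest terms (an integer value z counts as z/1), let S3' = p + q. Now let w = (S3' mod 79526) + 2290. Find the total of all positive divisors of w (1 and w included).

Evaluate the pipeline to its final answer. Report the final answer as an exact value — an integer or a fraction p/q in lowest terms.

Part I: 26469 = 3^2 * 17 * 173; number of divisors = (2+1) * (1+1) * (1+1) = 12; answer 12
Part II: S1 = 12; d = -7; remainder = value at the root: -9*(-7)^4 - 9*(-7)^3 + 7*(-7)^2 + 6*(-7)^1 + 9 = (-21609) + (3087) + (343) + (-42) + (9) = -18212; answer -18212
Part III: S2 = -18212; m = -32; cross terms: (-20*-34 - -33*-15)=185, (-33*-38 - -33*-34)=132, (-33*-32 - 38*-38)=2500, (38*40 - -4*-32)=1392, (-4*-15 - -20*40)=860; twice the area = |5069| = 5069; area = 5069/2; answer 5069/2
Part IV: S3 = 5069/2; threaded value p + q = 5071; w = 7361; 7361 = 17 * 433; sigma = (1 + 17) * (1 + 433) = 18 * 434 = 7812; answer 7812

7812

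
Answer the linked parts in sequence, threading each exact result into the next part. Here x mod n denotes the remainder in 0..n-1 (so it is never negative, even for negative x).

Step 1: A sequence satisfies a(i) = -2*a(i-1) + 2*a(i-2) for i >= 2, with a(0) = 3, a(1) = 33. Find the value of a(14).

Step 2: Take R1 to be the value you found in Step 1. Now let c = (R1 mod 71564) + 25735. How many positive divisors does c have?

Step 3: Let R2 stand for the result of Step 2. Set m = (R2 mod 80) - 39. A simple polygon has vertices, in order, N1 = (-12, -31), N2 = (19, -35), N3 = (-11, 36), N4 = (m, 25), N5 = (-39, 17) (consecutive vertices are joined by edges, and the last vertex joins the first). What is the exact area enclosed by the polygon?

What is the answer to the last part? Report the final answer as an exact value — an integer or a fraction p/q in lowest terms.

Step 1: a(2) = -2*(33) + 2*(3) = -60; iterating: a(2)=-60, a(3)=186, a(4)=-492, a(5)=1356, a(6)=-3696, a(7)=10104, a(8)=-27600, a(9)=75408, a(10)=-206016, a(11)=562848, a(12)=-1537728, a(13)=4201152, a(14)=-11477760; answer -11477760
Step 2: R1 = -11477760; c = 69779; 69779 is prime, so its only divisors are 1 and 69779; count = 2; answer 2
Step 3: R2 = 2; m = -37; cross terms: (-12*-35 - 19*-31)=1009, (19*36 - -11*-35)=299, (-11*25 - -37*36)=1057, (-37*17 - -39*25)=346, (-39*-31 - -12*17)=1413; twice the area = |4124| = 4124; area = 2062; answer 2062

2062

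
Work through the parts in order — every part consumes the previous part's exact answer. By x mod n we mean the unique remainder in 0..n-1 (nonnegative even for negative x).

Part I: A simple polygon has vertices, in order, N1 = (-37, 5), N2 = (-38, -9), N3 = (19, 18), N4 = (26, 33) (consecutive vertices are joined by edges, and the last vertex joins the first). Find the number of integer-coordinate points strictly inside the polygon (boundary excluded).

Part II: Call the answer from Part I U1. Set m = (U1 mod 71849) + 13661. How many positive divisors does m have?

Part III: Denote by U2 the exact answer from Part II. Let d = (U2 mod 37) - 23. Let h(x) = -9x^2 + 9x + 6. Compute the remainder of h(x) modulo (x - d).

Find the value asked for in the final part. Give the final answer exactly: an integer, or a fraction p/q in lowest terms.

-102

Part I: cross terms: (-37*-9 - -38*5)=523, (-38*18 - 19*-9)=-513, (19*33 - 26*18)=159, (26*5 - -37*33)=1351; twice the area = |1520| = 1520; area = 760; boundary points = 1 + 3 + 1 + 7 = 12; strictly interior points = area - boundary/2 + 1 = 755; answer 755
Part II: U1 = 755; m = 14416; 14416 = 2^4 * 17 * 53; number of divisors = (4+1) * (1+1) * (1+1) = 20; answer 20
Part III: U2 = 20; d = -3; remainder = value at the root: -9*(-3)^2 + 9*(-3)^1 + 6 = (-81) + (-27) + (6) = -102; answer -102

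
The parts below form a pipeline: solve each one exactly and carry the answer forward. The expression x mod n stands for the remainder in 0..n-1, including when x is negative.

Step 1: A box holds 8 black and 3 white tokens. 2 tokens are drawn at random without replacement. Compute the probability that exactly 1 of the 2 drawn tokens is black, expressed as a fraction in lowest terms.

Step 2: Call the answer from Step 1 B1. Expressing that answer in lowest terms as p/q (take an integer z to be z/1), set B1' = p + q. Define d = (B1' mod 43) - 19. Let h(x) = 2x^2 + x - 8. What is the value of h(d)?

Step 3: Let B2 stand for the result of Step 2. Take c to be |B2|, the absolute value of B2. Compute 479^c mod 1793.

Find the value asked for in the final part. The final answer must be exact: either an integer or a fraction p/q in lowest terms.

Step 1: total draws C(11,2) = 55; favorable C(8,1)*C(3,1) = 24; P = 24/55; answer 24/55
Step 2: B1 = 24/55; threaded value p + q = 79; d = 17; 2*(17)^2 + 1*(17)^1 - 8 = (578) + (17) + (-8) = 587; answer 587
Step 3: B2 = 587; c = 587; squarings mod 1793: 479^1=479, 479^2=1730, 479^4=383, 479^8=1456, 479^16=610, 479^32=949, 479^64=515, 479^128=1654, 479^256=1391, 479^512=234; 479^587 = 479^1 * 479^2 * 479^8 * 479^64 * 479^512 = 1416 (mod 1793); answer 1416

1416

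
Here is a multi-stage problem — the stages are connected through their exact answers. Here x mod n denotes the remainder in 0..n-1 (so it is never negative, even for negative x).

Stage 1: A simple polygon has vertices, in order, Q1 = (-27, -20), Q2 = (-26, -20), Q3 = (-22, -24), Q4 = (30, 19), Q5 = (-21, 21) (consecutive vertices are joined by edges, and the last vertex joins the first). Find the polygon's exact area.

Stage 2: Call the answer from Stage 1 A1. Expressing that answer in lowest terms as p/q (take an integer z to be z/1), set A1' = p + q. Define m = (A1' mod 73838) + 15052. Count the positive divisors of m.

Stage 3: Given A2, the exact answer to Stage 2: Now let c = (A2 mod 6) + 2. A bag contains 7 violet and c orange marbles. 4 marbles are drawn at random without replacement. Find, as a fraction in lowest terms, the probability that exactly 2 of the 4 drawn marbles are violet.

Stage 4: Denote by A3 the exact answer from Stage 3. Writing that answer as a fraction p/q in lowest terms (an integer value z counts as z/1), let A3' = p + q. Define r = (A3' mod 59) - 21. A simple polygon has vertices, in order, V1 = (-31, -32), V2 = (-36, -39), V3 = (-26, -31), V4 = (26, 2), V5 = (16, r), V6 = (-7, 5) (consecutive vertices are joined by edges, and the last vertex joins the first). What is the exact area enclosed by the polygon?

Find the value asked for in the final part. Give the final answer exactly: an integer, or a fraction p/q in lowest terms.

604

Stage 1: cross terms: (-27*-20 - -26*-20)=20, (-26*-24 - -22*-20)=184, (-22*19 - 30*-24)=302, (30*21 - -21*19)=1029, (-21*-20 - -27*21)=987; twice the area = |2522| = 2522; area = 1261; answer 1261
Stage 2: A1 = 1261; threaded value p + q = 1262; m = 16314; 16314 = 2 * 3 * 2719; number of divisors = (1+1) * (1+1) * (1+1) = 8; answer 8
Stage 3: A2 = 8; c = 4; total draws C(11,4) = 330; favorable C(7,2)*C(4,2) = 126; P = 21/55; answer 21/55
Stage 4: A3 = 21/55; threaded value p + q = 76; r = -4; cross terms: (-31*-39 - -36*-32)=57, (-36*-31 - -26*-39)=102, (-26*2 - 26*-31)=754, (26*-4 - 16*2)=-136, (16*5 - -7*-4)=52, (-7*-32 - -31*5)=379; twice the area = |1208| = 1208; area = 604; answer 604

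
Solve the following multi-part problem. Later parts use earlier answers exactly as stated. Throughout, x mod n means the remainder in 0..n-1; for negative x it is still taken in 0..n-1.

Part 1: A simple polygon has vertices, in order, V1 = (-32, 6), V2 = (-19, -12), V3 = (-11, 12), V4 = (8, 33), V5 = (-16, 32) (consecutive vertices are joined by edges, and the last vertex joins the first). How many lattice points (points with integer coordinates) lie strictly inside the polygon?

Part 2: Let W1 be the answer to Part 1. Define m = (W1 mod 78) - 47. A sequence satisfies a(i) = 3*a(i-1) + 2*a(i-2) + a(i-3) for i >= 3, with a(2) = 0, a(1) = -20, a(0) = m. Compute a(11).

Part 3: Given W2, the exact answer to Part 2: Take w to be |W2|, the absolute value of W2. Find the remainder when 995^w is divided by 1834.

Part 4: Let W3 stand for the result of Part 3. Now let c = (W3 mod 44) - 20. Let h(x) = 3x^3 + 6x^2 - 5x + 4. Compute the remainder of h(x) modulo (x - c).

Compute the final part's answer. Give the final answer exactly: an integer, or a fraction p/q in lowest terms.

Part 1: cross terms: (-32*-12 - -19*6)=498, (-19*12 - -11*-12)=-360, (-11*33 - 8*12)=-459, (8*32 - -16*33)=784, (-16*6 - -32*32)=928; twice the area = |1391| = 1391; area = 1391/2; boundary points = 1 + 8 + 1 + 1 + 2 = 13; strictly interior points = area - boundary/2 + 1 = 690; answer 690
Part 2: W1 = 690; m = 19; a(3) = 3*(0) + 2*(-20) + 1*(19) = -21; iterating: a(3)=-21, a(4)=-83, a(5)=-291, a(6)=-1060, a(7)=-3845, a(8)=-13946, a(9)=-50588, a(10)=-183501, a(11)=-665625; answer -665625
Part 3: W2 = -665625; w = 665625; squarings mod 1834: 995^1=995, 995^2=1499, 995^4=351, 995^8=323, 995^16=1625, 995^32=1499, 995^64=351, 995^128=323, 995^256=1625, 995^512=1499, 995^1024=351, 995^2048=323, 995^4096=1625, 995^8192=1499, 995^16384=351, 995^32768=323, 995^65536=1625, 995^131072=1499, 995^262144=351, 995^524288=323; 995^665625 = 995^1 * 995^8 * 995^16 * 995^2048 * 995^8192 * 995^131072 * 995^524288 = 785 (mod 1834); answer 785
Part 4: W3 = 785; c = 17; remainder = value at the root: 3*(17)^3 + 6*(17)^2 - 5*(17)^1 + 4 = (14739) + (1734) + (-85) + (4) = 16392; answer 16392

16392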